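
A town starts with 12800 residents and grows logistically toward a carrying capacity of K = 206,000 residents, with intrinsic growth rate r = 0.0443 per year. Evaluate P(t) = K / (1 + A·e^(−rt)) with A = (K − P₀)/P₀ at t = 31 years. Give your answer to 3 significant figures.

A = (206000 − 12800)/12800 = 15.09375
P(31) = 206000 / (1 + 15.09375·e^(−0.0443·31)) = 206000 / (1 + 15.09375·0.25327)
= 206000 / 4.82279 ≈ 42713.86

≈ 42,700 residents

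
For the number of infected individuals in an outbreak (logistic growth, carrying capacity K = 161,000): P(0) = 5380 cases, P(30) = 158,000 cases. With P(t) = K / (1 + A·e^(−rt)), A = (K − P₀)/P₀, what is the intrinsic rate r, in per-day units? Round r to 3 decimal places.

r ≈ 0.244 per day

A = (161000 − 5380)/5380 = 28.92565
158000 = 161000/(1 + 28.92565·e^(−r·30)) → e^(−30r) = (1.01899 − 1)/28.92565 = 0.000656
r = −ln(0.000656)/30 = 7.32871/30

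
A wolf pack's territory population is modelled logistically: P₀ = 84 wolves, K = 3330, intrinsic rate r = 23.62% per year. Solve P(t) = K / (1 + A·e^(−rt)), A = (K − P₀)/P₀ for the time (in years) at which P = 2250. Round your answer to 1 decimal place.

t ≈ 18.6 years

A = (3330 − 84)/84 = 38.64286
2250 = 3330/(1 + 38.64286·e^(−0.2362t)) → 1 + 38.64286·e^(−0.2362t) = 1.48
e^(−0.2362t) = 0.012421 → t = ln(80.50595)/0.2362 = 4.38833/0.2362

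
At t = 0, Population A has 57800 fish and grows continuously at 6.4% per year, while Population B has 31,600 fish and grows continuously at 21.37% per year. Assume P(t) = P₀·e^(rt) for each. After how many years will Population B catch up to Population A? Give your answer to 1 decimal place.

t ≈ 4.0 years

57800·e^(0.064t) = 31600·e^(0.2137t)
57800/31600 = e^((0.2137 − 0.064)t) → ln(1.82911) = 0.1497·t
t = 0.60383 / 0.1497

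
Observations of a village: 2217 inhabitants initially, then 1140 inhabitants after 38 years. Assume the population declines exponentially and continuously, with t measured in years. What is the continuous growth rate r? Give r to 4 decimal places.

r ≈ -0.0175 per year

1140 = 2217 · e^(r·38)
e^(38r) = 1140/2217 = 0.51421
r = ln(0.51421) / 38 = -0.66513 / 38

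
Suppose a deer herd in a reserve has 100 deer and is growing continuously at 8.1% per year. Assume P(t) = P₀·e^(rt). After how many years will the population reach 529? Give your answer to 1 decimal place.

529 = 100 · e^(0.081·t)
t = ln(529/100) / 0.081 = ln(5.29) / 0.081 = 1.66582 / 0.081

t ≈ 20.6 years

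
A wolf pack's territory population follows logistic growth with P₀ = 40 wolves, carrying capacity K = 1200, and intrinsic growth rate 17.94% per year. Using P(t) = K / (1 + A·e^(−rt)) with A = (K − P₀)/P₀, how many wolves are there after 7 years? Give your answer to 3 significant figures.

≈ 130 wolves

A = (1200 − 40)/40 = 29
P(7) = 1200 / (1 + 29·e^(−0.1794·7)) = 1200 / (1 + 29·0.284848)
= 1200 / 9.26059 ≈ 129.58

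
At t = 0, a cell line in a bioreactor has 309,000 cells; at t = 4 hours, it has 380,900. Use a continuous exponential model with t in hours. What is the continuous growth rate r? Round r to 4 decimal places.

380900 = 309000 · e^(r·4)
e^(4r) = 380900/309000 = 1.23269
r = ln(1.23269) / 4 = 0.2092 / 4

r ≈ 0.0523 per hour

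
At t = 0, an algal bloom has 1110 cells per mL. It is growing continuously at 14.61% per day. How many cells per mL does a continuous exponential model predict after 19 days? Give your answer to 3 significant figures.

≈ 17,800 cells per mL

P(19) = 1110 · e^(0.1461·19) = 1110 · e^(2.7759)
= 1110 · 16.05307 ≈ 17818.91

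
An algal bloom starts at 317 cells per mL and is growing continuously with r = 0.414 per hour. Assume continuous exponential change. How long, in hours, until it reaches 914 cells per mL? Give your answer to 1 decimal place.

914 = 317 · e^(0.414·t)
t = ln(914/317) / 0.414 = ln(2.88328) / 0.414 = 1.05893 / 0.414

t ≈ 2.6 hours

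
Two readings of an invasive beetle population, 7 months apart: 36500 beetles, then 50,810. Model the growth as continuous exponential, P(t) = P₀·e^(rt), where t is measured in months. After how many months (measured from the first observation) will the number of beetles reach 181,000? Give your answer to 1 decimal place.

t ≈ 33.9 months

r = ln(50810/36500) / 7 ≈ 0.047254 per month
t = ln(181000/36500) / r = 1.60118 / 0.047254 ≈ 33.884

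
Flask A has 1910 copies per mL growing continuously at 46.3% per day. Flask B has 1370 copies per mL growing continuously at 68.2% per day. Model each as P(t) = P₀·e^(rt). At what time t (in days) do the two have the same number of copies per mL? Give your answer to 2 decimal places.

1910·e^(0.463t) = 1370·e^(0.682t)
1910/1370 = e^((0.682 − 0.463)t) → ln(1.39416) = 0.219·t
t = 0.33229 / 0.219

t ≈ 1.52 days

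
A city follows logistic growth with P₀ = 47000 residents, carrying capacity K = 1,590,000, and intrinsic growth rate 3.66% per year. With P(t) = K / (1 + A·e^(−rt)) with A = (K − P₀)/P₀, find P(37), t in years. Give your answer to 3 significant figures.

≈ 168,000 residents

A = (1590000 − 47000)/47000 = 32.82979
P(37) = 1590000 / (1 + 32.82979·e^(−0.0366·37)) = 1590000 / (1 + 32.82979·0.258154)
= 1590000 / 9.47513 ≈ 167807.69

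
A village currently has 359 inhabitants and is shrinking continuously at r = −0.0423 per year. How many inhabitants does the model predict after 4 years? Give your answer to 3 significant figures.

≈ 303 inhabitants

P(4) = 359 · e^(-0.0423·4) = 359 · e^(-0.1692)
= 359 · 0.84434 ≈ 303.12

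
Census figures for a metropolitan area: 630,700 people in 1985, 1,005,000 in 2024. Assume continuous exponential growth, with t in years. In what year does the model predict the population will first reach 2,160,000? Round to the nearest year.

year 2088

r = ln(1005000/630700) / 39 = 0.46591/39 ≈ 0.011946 per year
t = ln(2160000/630700) / r = 1.23103/0.011946 ≈ 103.05 years after 1985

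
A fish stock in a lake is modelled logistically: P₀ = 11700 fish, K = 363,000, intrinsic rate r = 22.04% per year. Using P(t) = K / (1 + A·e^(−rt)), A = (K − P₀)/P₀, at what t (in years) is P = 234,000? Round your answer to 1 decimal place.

t ≈ 18.1 years

A = (363000 − 11700)/11700 = 30.02564
234000 = 363000/(1 + 30.02564·e^(−0.2204t)) → 1 + 30.02564·e^(−0.2204t) = 1.55128
e^(−0.2204t) = 0.01836 → t = ln(54.46512)/0.2204 = 3.99756/0.2204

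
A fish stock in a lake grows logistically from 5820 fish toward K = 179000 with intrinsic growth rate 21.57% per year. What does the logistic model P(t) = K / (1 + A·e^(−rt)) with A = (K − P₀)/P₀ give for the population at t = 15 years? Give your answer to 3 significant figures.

A = (179000 − 5820)/5820 = 29.75601
P(15) = 179000 / (1 + 29.75601·e^(−0.2157·15)) = 179000 / (1 + 29.75601·0.039341)
= 179000 / 2.17062 ≈ 82465.02

≈ 82,500 fish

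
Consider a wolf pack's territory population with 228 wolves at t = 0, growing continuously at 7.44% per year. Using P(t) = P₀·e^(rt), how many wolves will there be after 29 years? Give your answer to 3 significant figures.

≈ 1,970 wolves

P(29) = 228 · e^(0.0744·29) = 228 · e^(2.1576)
= 228 · 8.65035 ≈ 1972.28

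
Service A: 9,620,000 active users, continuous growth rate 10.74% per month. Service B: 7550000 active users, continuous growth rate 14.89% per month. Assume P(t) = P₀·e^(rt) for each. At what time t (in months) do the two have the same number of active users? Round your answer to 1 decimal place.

9620000·e^(0.1074t) = 7550000·e^(0.1489t)
9620000/7550000 = e^((0.1489 − 0.1074)t) → ln(1.27417) = 0.0415·t
t = 0.2423 / 0.0415

t ≈ 5.8 months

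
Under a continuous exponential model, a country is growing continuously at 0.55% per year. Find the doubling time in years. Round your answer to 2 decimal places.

doubling time = ln(2) / |r| = 0.69315 / 0.0055

doubling time ≈ 126.03 years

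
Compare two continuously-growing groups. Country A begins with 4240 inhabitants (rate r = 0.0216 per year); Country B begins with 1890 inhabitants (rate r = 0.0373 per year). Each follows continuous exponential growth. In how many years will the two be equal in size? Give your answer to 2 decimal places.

4240·e^(0.0216t) = 1890·e^(0.0373t)
4240/1890 = e^((0.0373 − 0.0216)t) → ln(2.24339) = 0.0157·t
t = 0.80799 / 0.0157

t ≈ 51.46 years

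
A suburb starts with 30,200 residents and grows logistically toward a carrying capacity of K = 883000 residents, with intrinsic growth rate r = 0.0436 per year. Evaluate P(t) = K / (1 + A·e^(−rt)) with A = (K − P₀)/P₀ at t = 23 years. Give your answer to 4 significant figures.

A = (883000 − 30200)/30200 = 28.23841
P(23) = 883000 / (1 + 28.23841·e^(−0.0436·23)) = 883000 / (1 + 28.23841·0.366851)
= 883000 / 11.35928 ≈ 77733.77

≈ 77,730 residents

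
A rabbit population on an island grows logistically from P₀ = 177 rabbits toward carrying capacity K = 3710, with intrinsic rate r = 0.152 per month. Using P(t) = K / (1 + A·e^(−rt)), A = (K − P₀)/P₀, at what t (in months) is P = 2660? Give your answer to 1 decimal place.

A = (3710 − 177)/177 = 19.96045
2660 = 3710/(1 + 19.96045·e^(−0.152t)) → 1 + 19.96045·e^(−0.152t) = 1.39474
e^(−0.152t) = 0.019776 → t = ln(50.56648)/0.152 = 3.92329/0.152

t ≈ 25.8 months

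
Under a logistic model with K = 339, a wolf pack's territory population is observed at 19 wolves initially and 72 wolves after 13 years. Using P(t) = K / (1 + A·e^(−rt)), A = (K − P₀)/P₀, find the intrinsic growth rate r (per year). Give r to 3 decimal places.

r ≈ 0.116 per year

A = (339 − 19)/19 = 16.84211
72 = 339/(1 + 16.84211·e^(−r·13)) → e^(−13r) = (4.70833 − 1)/16.84211 = 0.220182
r = −ln(0.220182)/13 = 1.5133/13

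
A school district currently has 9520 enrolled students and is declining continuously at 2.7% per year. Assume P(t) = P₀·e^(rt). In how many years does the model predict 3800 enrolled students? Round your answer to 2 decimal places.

3800 = 9520 · e^(-0.027·t)
t = ln(3800/9520) / -0.027 = ln(0.39916) / -0.027 = -0.91839 / -0.027

t ≈ 34.01 years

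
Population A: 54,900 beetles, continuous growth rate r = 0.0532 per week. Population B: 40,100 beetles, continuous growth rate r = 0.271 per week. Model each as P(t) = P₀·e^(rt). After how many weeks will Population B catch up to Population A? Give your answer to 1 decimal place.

t ≈ 1.4 weeks

54900·e^(0.0532t) = 40100·e^(0.271t)
54900/40100 = e^((0.271 − 0.0532)t) → ln(1.36908) = 0.2178·t
t = 0.31414 / 0.2178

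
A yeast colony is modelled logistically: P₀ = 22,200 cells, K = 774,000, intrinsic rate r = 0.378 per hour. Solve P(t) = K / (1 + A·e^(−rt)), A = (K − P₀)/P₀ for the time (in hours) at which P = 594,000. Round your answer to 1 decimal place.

A = (774000 − 22200)/22200 = 33.86486
594000 = 774000/(1 + 33.86486·e^(−0.378t)) → 1 + 33.86486·e^(−0.378t) = 1.30303
e^(−0.378t) = 0.008948 → t = ln(111.75405)/0.378 = 4.7163/0.378

t ≈ 12.5 hours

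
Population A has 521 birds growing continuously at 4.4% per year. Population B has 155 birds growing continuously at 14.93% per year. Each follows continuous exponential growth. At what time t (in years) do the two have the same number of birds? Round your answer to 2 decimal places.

521·e^(0.044t) = 155·e^(0.1493t)
521/155 = e^((0.1493 − 0.044)t) → ln(3.36129) = 0.1053·t
t = 1.21232 / 0.1053

t ≈ 11.51 years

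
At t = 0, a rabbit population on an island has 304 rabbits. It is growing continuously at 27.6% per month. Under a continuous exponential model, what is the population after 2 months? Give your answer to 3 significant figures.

≈ 528 rabbits

P(2) = 304 · e^(0.276·2) = 304 · e^(0.552)
= 304 · 1.73672 ≈ 527.96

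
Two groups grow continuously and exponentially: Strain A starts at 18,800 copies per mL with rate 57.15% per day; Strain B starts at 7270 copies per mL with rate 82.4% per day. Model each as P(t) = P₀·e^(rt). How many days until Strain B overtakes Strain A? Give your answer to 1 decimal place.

18800·e^(0.5715t) = 7270·e^(0.824t)
18800/7270 = e^((0.824 − 0.5715)t) → ln(2.58597) = 0.2525·t
t = 0.9501 / 0.2525

t ≈ 3.8 days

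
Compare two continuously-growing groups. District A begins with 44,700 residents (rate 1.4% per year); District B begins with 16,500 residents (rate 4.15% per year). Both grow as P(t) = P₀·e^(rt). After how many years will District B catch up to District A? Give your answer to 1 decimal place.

44700·e^(0.014t) = 16500·e^(0.0415t)
44700/16500 = e^((0.0415 − 0.014)t) → ln(2.70909) = 0.0275·t
t = 0.99661 / 0.0275

t ≈ 36.2 years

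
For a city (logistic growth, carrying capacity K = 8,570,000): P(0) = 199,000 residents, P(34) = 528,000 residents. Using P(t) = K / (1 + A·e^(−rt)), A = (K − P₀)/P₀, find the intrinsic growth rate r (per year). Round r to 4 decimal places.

r ≈ 0.0299 per year

A = (8570000 − 199000)/199000 = 42.06533
528000 = 8570000/(1 + 42.06533·e^(−r·34)) → e^(−34r) = (16.23106 − 1)/42.06533 = 0.362081
r = −ln(0.362081)/34 = 1.01589/34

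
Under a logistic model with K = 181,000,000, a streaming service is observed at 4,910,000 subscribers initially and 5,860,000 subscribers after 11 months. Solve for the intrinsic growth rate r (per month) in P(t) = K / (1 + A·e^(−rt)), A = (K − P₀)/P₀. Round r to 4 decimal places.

A = (181000000 − 4910000)/4910000 = 35.86354
5860000 = 181000000/(1 + 35.86354·e^(−r·11)) → e^(−11r) = (30.88737 − 1)/35.86354 = 0.833364
r = −ln(0.833364)/11 = 0.18229/11

r ≈ 0.0166 per month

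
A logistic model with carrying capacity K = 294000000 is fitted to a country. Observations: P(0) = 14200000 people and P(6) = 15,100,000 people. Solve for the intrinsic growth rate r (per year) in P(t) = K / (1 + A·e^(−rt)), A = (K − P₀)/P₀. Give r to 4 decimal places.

A = (294000000 − 14200000)/14200000 = 19.70423
15100000 = 294000000/(1 + 19.70423·e^(−r·6)) → e^(−6r) = (19.4702 − 1)/19.70423 = 0.937372
r = −ln(0.937372)/6 = 0.06467/6

r ≈ 0.0108 per year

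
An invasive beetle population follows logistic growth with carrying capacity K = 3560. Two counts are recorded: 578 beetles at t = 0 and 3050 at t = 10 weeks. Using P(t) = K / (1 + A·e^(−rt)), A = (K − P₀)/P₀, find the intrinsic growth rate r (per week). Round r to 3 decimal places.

A = (3560 − 578)/578 = 5.15917
3050 = 3560/(1 + 5.15917·e^(−r·10)) → e^(−10r) = (1.16721 − 1)/5.15917 = 0.032411
r = −ln(0.032411)/10 = 3.42926/10

r ≈ 0.343 per week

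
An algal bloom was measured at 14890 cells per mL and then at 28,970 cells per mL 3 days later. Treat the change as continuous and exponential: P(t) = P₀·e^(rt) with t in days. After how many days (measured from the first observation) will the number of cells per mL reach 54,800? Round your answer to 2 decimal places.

r = ln(28970/14890) / 3 ≈ 0.221857 per day
t = ln(54800/14890) / r = 1.303 / 0.221857 ≈ 5.873

t ≈ 5.87 days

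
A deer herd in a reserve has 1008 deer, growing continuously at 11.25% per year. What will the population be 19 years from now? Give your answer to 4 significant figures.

≈ 8,546 deer

P(19) = 1008 · e^(0.1125·19) = 1008 · e^(2.1375)
= 1008 · 8.47822 ≈ 8546.04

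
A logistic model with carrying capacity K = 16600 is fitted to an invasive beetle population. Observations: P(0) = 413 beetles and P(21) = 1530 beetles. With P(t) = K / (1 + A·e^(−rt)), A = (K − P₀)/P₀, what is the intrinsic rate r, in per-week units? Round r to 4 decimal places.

r ≈ 0.0658 per week

A = (16600 − 413)/413 = 39.1937
1530 = 16600/(1 + 39.1937·e^(−r·21)) → e^(−21r) = (10.84967 − 1)/39.1937 = 0.251308
r = −ln(0.251308)/21 = 1.38108/21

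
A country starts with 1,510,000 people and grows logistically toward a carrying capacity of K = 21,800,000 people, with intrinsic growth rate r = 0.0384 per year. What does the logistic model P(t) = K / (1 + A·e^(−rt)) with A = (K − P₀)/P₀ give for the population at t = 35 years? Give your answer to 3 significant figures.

A = (21800000 − 1510000)/1510000 = 13.43709
P(35) = 21800000 / (1 + 13.43709·e^(−0.0384·35)) = 21800000 / (1 + 13.43709·0.2608)
= 21800000 / 4.5044 ≈ 4839715.36

≈ 4,840,000 people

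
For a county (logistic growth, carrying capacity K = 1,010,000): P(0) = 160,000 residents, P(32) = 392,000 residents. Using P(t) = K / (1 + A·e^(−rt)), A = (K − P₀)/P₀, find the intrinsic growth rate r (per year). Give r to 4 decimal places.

r ≈ 0.0380 per year

A = (1010000 − 160000)/160000 = 5.3125
392000 = 1010000/(1 + 5.3125·e^(−r·32)) → e^(−32r) = (2.57653 − 1)/5.3125 = 0.296759
r = −ln(0.296759)/32 = 1.21484/32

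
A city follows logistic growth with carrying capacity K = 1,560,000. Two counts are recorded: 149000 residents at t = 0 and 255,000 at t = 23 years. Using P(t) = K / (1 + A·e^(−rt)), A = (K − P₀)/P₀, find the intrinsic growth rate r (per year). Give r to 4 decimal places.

r ≈ 0.0268 per year

A = (1560000 − 149000)/149000 = 9.4698
255000 = 1560000/(1 + 9.4698·e^(−r·23)) → e^(−23r) = (6.11765 − 1)/9.4698 = 0.540418
r = −ln(0.540418)/23 = 0.61541/23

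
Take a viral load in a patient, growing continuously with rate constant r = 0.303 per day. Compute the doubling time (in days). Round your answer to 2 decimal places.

doubling time = ln(2) / |r| = 0.69315 / 0.303

doubling time ≈ 2.29 days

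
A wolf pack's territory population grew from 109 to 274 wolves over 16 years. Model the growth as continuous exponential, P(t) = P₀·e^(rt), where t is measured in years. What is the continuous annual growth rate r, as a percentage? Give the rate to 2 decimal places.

r ≈ 5.76% per year

274 = 109 · e^(r·16)
e^(16r) = 274/109 = 2.51376
r = ln(2.51376) / 16 = 0.92178 / 16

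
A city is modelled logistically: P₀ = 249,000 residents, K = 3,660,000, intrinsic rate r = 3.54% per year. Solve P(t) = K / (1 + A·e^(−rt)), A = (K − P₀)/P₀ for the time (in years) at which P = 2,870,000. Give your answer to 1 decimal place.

A = (3660000 − 249000)/249000 = 13.6988
2870000 = 3660000/(1 + 13.6988·e^(−0.0354t)) → 1 + 13.6988·e^(−0.0354t) = 1.27526
e^(−0.0354t) = 0.020094 → t = ln(49.76651)/0.0354 = 3.90734/0.0354

t ≈ 110.4 years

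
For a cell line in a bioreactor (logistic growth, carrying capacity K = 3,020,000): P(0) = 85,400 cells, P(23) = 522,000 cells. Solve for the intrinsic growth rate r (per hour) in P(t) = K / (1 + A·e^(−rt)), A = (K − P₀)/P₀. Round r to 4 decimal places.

A = (3020000 − 85400)/85400 = 34.363
522000 = 3020000/(1 + 34.363·e^(−r·23)) → e^(−23r) = (5.78544 − 1)/34.363 = 0.139261
r = −ln(0.139261)/23 = 1.9714/23

r ≈ 0.0857 per hour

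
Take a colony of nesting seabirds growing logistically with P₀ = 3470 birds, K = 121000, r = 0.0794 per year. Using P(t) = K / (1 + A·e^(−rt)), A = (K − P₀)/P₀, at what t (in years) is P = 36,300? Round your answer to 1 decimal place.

t ≈ 33.7 years

A = (121000 − 3470)/3470 = 33.87032
36300 = 121000/(1 + 33.87032·e^(−0.0794t)) → 1 + 33.87032·e^(−0.0794t) = 3.33333
e^(−0.0794t) = 0.06889 → t = ln(14.51585)/0.0794 = 2.67524/0.0794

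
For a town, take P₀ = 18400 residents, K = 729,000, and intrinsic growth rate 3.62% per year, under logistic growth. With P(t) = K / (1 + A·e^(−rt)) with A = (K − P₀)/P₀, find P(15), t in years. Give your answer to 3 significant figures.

A = (729000 − 18400)/18400 = 38.61957
P(15) = 729000 / (1 + 38.61957·e^(−0.0362·15)) = 729000 / (1 + 38.61957·0.581003)
= 729000 / 23.43807 ≈ 31103.25

≈ 31,100 residents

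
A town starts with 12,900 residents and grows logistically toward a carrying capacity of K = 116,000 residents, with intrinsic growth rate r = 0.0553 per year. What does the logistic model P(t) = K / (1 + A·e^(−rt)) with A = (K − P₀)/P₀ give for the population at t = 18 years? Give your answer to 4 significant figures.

A = (116000 − 12900)/12900 = 7.99225
P(18) = 116000 / (1 + 7.99225·e^(−0.0553·18)) = 116000 / (1 + 7.99225·0.369576)
= 116000 / 3.95374 ≈ 29339.31

≈ 29,340 residents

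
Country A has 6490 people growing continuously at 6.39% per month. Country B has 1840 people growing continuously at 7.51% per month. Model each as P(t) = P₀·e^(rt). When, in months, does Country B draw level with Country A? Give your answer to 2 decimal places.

6490·e^(0.0639t) = 1840·e^(0.0751t)
6490/1840 = e^((0.0751 − 0.0639)t) → ln(3.52717) = 0.0112·t
t = 1.2605 / 0.0112

t ≈ 112.54 months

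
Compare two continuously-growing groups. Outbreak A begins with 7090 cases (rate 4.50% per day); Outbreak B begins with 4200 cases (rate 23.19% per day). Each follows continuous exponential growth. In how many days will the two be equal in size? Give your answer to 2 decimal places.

7090·e^(0.045t) = 4200·e^(0.2319t)
7090/4200 = e^((0.2319 − 0.045)t) → ln(1.6881) = 0.1869·t
t = 0.5236 / 0.1869

t ≈ 2.80 days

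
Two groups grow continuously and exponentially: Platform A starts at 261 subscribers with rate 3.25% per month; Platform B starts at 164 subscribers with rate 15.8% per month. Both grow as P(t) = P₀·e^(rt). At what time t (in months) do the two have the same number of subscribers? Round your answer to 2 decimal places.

261·e^(0.0325t) = 164·e^(0.158t)
261/164 = e^((0.158 − 0.0325)t) → ln(1.59146) = 0.1255·t
t = 0.46465 / 0.1255

t ≈ 3.70 months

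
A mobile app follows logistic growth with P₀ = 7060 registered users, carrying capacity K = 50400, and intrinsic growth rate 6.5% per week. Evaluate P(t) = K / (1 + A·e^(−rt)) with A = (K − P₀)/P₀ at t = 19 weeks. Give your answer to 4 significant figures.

A = (50400 − 7060)/7060 = 6.13881
P(19) = 50400 / (1 + 6.13881·e^(−0.065·19)) = 50400 / (1 + 6.13881·0.290835)
= 50400 / 2.78538 ≈ 18094.48

≈ 18,090 registered users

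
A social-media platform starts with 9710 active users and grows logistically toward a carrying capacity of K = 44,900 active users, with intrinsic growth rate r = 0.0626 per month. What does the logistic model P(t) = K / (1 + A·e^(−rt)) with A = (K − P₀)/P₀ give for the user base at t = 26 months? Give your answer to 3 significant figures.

A = (44900 − 9710)/9710 = 3.6241
P(26) = 44900 / (1 + 3.6241·e^(−0.0626·26)) = 44900 / (1 + 3.6241·0.1964)
= 44900 / 1.71177 ≈ 26230.09

≈ 26,200 active users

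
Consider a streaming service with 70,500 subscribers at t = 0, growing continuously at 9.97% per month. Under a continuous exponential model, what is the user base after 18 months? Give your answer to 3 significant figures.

≈ 424,000 subscribers

P(18) = 70500 · e^(0.0997·18) = 70500 · e^(1.7946)
= 70500 · 6.01707 ≈ 424203.25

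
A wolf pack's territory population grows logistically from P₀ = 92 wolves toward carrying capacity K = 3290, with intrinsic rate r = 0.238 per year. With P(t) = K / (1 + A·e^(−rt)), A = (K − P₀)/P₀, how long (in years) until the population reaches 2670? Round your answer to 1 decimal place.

t ≈ 21.0 years

A = (3290 − 92)/92 = 34.76087
2670 = 3290/(1 + 34.76087·e^(−0.238t)) → 1 + 34.76087·e^(−0.238t) = 1.23221
e^(−0.238t) = 0.00668 → t = ln(149.696)/0.238 = 5.00861/0.238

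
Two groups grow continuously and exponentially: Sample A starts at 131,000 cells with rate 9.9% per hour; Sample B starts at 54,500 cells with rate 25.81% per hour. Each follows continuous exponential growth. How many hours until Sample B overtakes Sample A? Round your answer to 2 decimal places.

131000·e^(0.099t) = 54500·e^(0.2581t)
131000/54500 = e^((0.2581 − 0.099)t) → ln(2.40367) = 0.1591·t
t = 0.877 / 0.1591

t ≈ 5.51 hours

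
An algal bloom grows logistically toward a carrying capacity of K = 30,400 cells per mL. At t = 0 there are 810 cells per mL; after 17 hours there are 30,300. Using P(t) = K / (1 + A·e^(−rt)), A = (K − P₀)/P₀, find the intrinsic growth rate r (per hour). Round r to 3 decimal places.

A = (30400 − 810)/810 = 36.53086
30300 = 30400/(1 + 36.53086·e^(−r·17)) → e^(−17r) = (1.0033 − 1)/36.53086 = 0.00009
r = −ln(0.00009)/17 = 9.31189/17

r ≈ 0.548 per hour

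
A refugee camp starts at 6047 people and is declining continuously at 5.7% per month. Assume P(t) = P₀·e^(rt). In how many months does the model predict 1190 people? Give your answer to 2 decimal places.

1190 = 6047 · e^(-0.057·t)
t = ln(1190/6047) / -0.057 = ln(0.19679) / -0.057 = -1.62561 / -0.057

t ≈ 28.52 months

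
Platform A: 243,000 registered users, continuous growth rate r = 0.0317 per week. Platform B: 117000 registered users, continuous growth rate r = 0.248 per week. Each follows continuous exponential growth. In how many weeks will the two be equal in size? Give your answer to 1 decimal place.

t ≈ 3.4 weeks

243000·e^(0.0317t) = 117000·e^(0.248t)
243000/117000 = e^((0.248 − 0.0317)t) → ln(2.07692) = 0.2163·t
t = 0.73089 / 0.2163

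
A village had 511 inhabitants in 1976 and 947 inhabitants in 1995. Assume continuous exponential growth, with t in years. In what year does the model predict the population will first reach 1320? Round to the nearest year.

r = ln(947/511) / 19 = 0.61693/19 ≈ 0.03247 per year
t = ln(1320/511) / r = 0.94902/0.03247 ≈ 29.23 years after 1976

year 2005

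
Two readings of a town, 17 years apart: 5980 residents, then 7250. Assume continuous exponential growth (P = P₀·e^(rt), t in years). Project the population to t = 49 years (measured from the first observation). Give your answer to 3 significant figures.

r = ln(7250/5980) / 17 ≈ 0.011328 per year
P(49) = 5980 · e^(0.011328·49) = 5980 · 1.74209 ≈ 10417.7

≈ 10,400 residents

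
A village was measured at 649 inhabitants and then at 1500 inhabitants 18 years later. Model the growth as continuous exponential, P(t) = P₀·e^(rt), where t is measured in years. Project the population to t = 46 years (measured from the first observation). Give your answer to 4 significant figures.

≈ 5,522 inhabitants

r = ln(1500/649) / 18 ≈ 0.046544 per year
P(46) = 649 · e^(0.046544·46) = 649 · 8.50805 ≈ 5521.73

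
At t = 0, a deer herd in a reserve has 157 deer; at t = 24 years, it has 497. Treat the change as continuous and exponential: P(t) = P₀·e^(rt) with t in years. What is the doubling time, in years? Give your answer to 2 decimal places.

doubling time ≈ 14.44 years

r = ln(497/157) / 24 = ln(3.16561) / 24 ≈ 0.048014 per year
doubling time = ln 2 / |r| = 0.69315 / 0.048014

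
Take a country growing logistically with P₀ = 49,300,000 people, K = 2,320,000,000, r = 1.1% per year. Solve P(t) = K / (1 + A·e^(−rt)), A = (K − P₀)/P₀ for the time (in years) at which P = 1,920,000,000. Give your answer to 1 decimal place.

t ≈ 490.8 years

A = (2320000000 − 49300000)/49300000 = 46.05882
1920000000 = 2320000000/(1 + 46.05882·e^(−0.011t)) → 1 + 46.05882·e^(−0.011t) = 1.20833
e^(−0.011t) = 0.004523 → t = ln(221.08235)/0.011 = 5.39854/0.011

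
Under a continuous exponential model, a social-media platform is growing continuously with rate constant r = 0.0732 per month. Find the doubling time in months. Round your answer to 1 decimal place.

doubling time ≈ 9.5 months

doubling time = ln(2) / |r| = 0.69315 / 0.0732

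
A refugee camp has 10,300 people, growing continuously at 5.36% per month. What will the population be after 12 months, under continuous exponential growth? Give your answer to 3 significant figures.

P(12) = 10300 · e^(0.0536·12) = 10300 · e^(0.6432)
= 10300 · 1.90256 ≈ 19596.36

≈ 19,600 people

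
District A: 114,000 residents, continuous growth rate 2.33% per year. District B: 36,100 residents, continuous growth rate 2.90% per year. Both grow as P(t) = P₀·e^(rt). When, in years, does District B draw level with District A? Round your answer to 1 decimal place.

t ≈ 201.7 years

114000·e^(0.0233t) = 36100·e^(0.029t)
114000/36100 = e^((0.029 − 0.0233)t) → ln(3.15789) = 0.0057·t
t = 1.14991 / 0.0057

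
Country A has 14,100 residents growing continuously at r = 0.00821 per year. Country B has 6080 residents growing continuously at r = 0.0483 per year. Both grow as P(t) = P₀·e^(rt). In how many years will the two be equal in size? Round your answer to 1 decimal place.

t ≈ 21.0 years

14100·e^(0.00821t) = 6080·e^(0.0483t)
14100/6080 = e^((0.0483 − 0.00821)t) → ln(2.31908) = 0.04009·t
t = 0.84117 / 0.04009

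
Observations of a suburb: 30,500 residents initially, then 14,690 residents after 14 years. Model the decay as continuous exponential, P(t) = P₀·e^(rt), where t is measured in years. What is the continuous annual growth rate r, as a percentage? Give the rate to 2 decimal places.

r ≈ -5.22% per year

14690 = 30500 · e^(r·14)
e^(14r) = 14690/30500 = 0.48164
r = ln(0.48164) / 14 = -0.73056 / 14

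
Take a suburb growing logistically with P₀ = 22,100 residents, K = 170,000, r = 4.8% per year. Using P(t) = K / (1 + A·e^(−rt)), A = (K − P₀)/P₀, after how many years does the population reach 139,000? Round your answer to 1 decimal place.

t ≈ 70.9 years

A = (170000 − 22100)/22100 = 6.69231
139000 = 170000/(1 + 6.69231·e^(−0.048t)) → 1 + 6.69231·e^(−0.048t) = 1.22302
e^(−0.048t) = 0.033325 → t = ln(30.00744)/0.048 = 3.40145/0.048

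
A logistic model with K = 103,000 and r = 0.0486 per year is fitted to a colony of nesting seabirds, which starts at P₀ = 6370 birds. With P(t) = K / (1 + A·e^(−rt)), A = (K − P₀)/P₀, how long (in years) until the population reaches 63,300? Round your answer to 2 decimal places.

t ≈ 65.55 years

A = (103000 − 6370)/6370 = 15.16954
63300 = 103000/(1 + 15.16954·e^(−0.0486t)) → 1 + 15.16954·e^(−0.0486t) = 1.62717
e^(−0.0486t) = 0.041344 → t = ln(24.18721)/0.0486 = 3.18582/0.0486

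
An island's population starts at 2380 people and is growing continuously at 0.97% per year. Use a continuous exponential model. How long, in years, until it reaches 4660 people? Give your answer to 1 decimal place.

t ≈ 69.3 years

4660 = 2380 · e^(0.0097·t)
t = ln(4660/2380) / 0.0097 = ln(1.95798) / 0.0097 = 0.67191 / 0.0097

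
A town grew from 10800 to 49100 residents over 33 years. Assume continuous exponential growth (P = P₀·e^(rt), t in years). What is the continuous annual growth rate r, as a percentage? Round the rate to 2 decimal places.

r ≈ 4.59% per year

49100 = 10800 · e^(r·33)
e^(33r) = 49100/10800 = 4.5463
r = ln(4.5463) / 33 = 1.51431 / 33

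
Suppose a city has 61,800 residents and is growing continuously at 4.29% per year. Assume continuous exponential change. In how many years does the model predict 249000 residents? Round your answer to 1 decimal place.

t ≈ 32.5 years

249000 = 61800 · e^(0.0429·t)
t = ln(249000/61800) / 0.0429 = ln(4.02913) / 0.0429 = 1.39355 / 0.0429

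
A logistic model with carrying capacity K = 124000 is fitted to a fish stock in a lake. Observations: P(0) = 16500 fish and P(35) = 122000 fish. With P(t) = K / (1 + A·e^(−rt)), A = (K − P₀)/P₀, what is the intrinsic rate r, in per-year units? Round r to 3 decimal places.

A = (124000 − 16500)/16500 = 6.51515
122000 = 124000/(1 + 6.51515·e^(−r·35)) → e^(−35r) = (1.01639 − 1)/6.51515 = 0.002516
r = −ln(0.002516)/35 = 5.985/35

r ≈ 0.171 per year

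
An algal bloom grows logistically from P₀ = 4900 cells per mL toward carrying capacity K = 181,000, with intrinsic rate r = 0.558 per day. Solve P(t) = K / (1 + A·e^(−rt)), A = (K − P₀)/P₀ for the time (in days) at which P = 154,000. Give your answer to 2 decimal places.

t ≈ 9.54 days

A = (181000 − 4900)/4900 = 35.93878
154000 = 181000/(1 + 35.93878·e^(−0.558t)) → 1 + 35.93878·e^(−0.558t) = 1.17532
e^(−0.558t) = 0.004878 → t = ln(204.98413)/0.558 = 5.32293/0.558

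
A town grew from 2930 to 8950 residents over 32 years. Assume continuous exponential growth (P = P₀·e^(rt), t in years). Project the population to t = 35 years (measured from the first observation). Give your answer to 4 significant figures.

≈ 9,938 residents

r = ln(8950/2930) / 32 ≈ 0.034895 per year
P(35) = 2930 · e^(0.034895·35) = 2930 · 3.39172 ≈ 9937.74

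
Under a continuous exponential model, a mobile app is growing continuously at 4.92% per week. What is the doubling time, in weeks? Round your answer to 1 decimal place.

doubling time ≈ 14.1 weeks

doubling time = ln(2) / |r| = 0.69315 / 0.0492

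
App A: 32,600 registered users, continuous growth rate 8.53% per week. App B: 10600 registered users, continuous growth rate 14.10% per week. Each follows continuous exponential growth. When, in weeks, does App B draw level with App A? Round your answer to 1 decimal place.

32600·e^(0.0853t) = 10600·e^(0.141t)
32600/10600 = e^((0.141 − 0.0853)t) → ln(3.07547) = 0.0557·t
t = 1.12346 / 0.0557

t ≈ 20.2 weeks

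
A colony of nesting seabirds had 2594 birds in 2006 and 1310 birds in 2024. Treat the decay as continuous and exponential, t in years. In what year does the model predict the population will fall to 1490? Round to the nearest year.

r = ln(1310/2594) / 18 = -0.68317/18 ≈ -0.037954 per year
t = ln(1490/2594) / r = -0.55442/-0.037954 ≈ 14.61 years after 2006

year 2021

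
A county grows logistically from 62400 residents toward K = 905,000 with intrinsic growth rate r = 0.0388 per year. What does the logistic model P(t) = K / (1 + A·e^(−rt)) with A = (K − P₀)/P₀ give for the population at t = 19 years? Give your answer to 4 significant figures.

≈ 121,300 residents

A = (905000 − 62400)/62400 = 13.50321
P(19) = 905000 / (1 + 13.50321·e^(−0.0388·19)) = 905000 / (1 + 13.50321·0.478452)
= 905000 / 7.46063 ≈ 121303.4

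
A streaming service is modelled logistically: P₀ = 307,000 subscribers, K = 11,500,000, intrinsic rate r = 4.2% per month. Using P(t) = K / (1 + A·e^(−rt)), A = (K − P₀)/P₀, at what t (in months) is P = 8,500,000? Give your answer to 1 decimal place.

t ≈ 110.4 months

A = (11500000 − 307000)/307000 = 36.45928
8500000 = 11500000/(1 + 36.45928·e^(−0.042t)) → 1 + 36.45928·e^(−0.042t) = 1.35294
e^(−0.042t) = 0.00968 → t = ln(103.3013)/0.042 = 4.63765/0.042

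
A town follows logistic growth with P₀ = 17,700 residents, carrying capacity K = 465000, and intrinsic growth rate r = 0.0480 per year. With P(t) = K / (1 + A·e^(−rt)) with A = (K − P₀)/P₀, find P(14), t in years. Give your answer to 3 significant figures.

A = (465000 − 17700)/17700 = 25.27119
P(14) = 465000 / (1 + 25.27119·e^(−0.048·14)) = 465000 / (1 + 25.27119·0.510686)
= 465000 / 13.90565 ≈ 33439.66

≈ 33,400 residents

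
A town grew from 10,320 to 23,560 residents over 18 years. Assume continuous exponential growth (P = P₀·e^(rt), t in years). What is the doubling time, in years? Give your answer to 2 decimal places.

doubling time ≈ 15.11 years

r = ln(23560/10320) / 18 = ln(2.28295) / 18 ≈ 0.045859 per year
doubling time = ln 2 / |r| = 0.69315 / 0.045859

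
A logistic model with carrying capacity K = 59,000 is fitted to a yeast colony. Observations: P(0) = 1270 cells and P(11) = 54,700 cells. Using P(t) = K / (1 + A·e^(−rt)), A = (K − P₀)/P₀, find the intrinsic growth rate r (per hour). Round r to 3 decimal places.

A = (59000 − 1270)/1270 = 45.45669
54700 = 59000/(1 + 45.45669·e^(−r·11)) → e^(−11r) = (1.07861 − 1)/45.45669 = 0.001729
r = −ln(0.001729)/11 = 6.36001/11

r ≈ 0.578 per hour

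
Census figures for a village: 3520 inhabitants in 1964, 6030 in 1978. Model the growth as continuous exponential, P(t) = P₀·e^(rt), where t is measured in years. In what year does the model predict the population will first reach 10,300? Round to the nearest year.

r = ln(6030/3520) / 14 = 0.53829/14 ≈ 0.038449 per year
t = ln(10300/3520) / r = 1.07368/0.038449 ≈ 27.92 years after 1964

year 1992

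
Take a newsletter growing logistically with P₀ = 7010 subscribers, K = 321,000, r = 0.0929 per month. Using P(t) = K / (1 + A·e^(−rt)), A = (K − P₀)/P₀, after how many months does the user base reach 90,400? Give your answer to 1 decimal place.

A = (321000 − 7010)/7010 = 44.79173
90400 = 321000/(1 + 44.79173·e^(−0.0929t)) → 1 + 44.79173·e^(−0.0929t) = 3.55088
e^(−0.0929t) = 0.05695 → t = ln(17.55929)/0.0929 = 2.86558/0.0929

t ≈ 30.8 months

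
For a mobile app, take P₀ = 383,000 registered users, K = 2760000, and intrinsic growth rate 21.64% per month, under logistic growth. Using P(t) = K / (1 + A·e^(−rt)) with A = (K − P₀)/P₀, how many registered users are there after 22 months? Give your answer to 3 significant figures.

≈ 2,620,000 registered users

A = (2760000 − 383000)/383000 = 6.20627
P(22) = 2760000 / (1 + 6.20627·e^(−0.2164·22)) = 2760000 / (1 + 6.20627·0.008559)
= 2760000 / 1.05312 ≈ 2620789.08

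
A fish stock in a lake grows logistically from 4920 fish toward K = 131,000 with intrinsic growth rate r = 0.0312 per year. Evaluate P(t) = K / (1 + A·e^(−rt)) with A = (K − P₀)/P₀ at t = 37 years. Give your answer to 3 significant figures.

≈ 14,400 fish

A = (131000 − 4920)/4920 = 25.62602
P(37) = 131000 / (1 + 25.62602·e^(−0.0312·37)) = 131000 / (1 + 25.62602·0.315247)
= 131000 / 9.07852 ≈ 14429.67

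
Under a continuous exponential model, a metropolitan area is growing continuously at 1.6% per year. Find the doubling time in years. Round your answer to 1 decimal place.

doubling time ≈ 43.3 years

doubling time = ln(2) / |r| = 0.69315 / 0.016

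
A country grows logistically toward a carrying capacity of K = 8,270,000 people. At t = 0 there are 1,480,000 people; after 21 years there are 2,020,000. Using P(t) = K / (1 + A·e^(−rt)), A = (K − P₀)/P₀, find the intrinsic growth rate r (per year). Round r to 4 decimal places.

A = (8270000 − 1480000)/1480000 = 4.58784
2020000 = 8270000/(1 + 4.58784·e^(−r·21)) → e^(−21r) = (4.09406 − 1)/4.58784 = 0.674405
r = −ln(0.674405)/21 = 0.39392/21

r ≈ 0.0188 per year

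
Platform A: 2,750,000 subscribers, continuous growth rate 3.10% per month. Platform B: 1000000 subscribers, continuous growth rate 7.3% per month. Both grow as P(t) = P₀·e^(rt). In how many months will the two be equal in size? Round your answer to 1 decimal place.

t ≈ 24.1 months

2750000·e^(0.031t) = 1000000·e^(0.073t)
2750000/1000000 = e^((0.073 − 0.031)t) → ln(2.75) = 0.042·t
t = 1.0116 / 0.042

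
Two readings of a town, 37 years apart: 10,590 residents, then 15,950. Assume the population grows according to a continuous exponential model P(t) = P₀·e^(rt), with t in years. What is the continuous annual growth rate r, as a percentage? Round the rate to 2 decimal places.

r ≈ 1.11% per year

15950 = 10590 · e^(r·37)
e^(37r) = 15950/10590 = 1.50614
r = ln(1.50614) / 37 = 0.40955 / 37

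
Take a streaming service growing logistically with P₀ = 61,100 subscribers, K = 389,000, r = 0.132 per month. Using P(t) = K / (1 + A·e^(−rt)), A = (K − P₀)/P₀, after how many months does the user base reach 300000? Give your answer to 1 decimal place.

t ≈ 21.9 months

A = (389000 − 61100)/61100 = 5.36661
300000 = 389000/(1 + 5.36661·e^(−0.132t)) → 1 + 5.36661·e^(−0.132t) = 1.29667
e^(−0.132t) = 0.05528 → t = ln(18.0897)/0.132 = 2.89534/0.132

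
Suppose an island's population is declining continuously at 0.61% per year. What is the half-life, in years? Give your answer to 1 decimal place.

half-life = ln(2) / |r| = 0.69315 / 0.0061

half-life ≈ 113.6 years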